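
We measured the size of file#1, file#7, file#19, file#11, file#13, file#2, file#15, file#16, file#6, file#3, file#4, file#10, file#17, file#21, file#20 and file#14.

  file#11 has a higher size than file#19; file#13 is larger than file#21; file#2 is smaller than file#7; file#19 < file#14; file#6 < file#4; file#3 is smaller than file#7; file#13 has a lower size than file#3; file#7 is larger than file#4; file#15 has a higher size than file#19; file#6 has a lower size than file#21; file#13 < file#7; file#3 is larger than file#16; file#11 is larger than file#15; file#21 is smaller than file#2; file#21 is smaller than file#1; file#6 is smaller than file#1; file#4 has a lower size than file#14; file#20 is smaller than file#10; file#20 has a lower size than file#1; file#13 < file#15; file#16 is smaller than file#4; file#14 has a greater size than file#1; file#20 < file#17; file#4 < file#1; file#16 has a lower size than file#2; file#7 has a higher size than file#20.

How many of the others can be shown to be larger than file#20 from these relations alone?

5

The elements the relations force above file#20 are file#17, file#10, file#1, file#14, file#7 — no chain reaches any other.
That is 5.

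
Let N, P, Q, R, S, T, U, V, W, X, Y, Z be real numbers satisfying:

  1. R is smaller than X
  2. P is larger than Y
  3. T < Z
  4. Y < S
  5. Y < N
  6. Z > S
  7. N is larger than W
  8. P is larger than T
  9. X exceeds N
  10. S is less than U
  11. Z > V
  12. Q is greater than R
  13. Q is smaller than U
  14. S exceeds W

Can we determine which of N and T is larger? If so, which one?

undetermined

Following every chain through T: above T we get P, Z.
N is not reached, and no chain runs the other way from N to T.
So the given relations leave the order of T and N undetermined.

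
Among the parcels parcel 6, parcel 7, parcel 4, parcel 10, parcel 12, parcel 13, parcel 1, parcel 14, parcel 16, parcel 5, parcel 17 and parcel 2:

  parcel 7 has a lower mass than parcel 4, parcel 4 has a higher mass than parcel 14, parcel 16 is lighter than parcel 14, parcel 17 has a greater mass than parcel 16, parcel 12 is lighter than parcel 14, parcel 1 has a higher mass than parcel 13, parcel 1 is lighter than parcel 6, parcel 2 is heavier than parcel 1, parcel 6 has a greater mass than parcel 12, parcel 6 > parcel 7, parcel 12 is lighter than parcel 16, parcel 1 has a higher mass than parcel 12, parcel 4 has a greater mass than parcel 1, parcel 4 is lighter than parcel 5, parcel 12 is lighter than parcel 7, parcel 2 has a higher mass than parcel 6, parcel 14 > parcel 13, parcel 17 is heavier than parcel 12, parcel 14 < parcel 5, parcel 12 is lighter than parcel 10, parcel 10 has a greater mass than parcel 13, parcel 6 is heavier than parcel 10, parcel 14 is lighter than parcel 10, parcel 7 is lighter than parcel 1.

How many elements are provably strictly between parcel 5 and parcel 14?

1

Chaining upward from parcel 14 reaches: parcel 10, parcel 4, parcel 6, parcel 2.
Chaining downward from parcel 5 reaches: parcel 12, parcel 13, parcel 16, parcel 7, parcel 1, parcel 4.
Strictly between parcel 14 and parcel 5 are those in both lists: parcel 4 — 1 element.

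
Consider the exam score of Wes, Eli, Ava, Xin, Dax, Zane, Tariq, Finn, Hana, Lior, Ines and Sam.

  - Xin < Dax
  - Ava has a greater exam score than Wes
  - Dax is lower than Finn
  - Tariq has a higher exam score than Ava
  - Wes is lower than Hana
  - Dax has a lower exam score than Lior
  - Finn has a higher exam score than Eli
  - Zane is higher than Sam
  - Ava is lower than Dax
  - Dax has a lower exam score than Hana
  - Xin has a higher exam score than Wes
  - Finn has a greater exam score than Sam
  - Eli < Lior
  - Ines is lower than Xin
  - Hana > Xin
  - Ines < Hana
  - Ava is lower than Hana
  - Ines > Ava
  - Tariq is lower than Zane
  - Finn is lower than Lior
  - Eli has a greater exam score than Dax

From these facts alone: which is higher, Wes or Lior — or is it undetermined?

Lior

Following the relations from Wes: Wes < Ava < Dax < Finn < Lior.
So Lior is higher.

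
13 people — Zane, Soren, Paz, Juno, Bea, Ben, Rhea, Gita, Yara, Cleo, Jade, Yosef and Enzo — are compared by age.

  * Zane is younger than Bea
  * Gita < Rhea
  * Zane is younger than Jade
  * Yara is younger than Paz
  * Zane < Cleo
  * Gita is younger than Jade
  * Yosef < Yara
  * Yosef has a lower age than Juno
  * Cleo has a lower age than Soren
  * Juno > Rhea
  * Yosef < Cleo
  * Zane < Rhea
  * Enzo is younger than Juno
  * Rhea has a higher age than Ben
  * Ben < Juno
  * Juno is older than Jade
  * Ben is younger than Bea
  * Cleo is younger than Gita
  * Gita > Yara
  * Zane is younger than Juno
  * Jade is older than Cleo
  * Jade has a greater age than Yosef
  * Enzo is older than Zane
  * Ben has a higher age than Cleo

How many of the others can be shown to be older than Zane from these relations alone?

9

The elements the relations force above Zane are Cleo, Enzo, Gita, Ben, Soren, Rhea, Jade, Bea, Juno — no chain reaches any other.
That is 9.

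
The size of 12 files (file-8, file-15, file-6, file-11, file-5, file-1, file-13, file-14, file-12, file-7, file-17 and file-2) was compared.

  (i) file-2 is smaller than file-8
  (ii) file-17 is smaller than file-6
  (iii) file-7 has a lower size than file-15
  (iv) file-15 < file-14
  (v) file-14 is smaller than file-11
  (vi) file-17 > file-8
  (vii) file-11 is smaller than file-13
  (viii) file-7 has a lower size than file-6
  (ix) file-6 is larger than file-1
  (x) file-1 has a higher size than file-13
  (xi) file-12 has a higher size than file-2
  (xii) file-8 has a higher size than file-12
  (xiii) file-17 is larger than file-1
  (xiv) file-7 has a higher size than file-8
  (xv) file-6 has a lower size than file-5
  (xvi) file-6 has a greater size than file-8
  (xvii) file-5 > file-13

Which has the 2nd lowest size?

Chaining the given pairs: file-2 < file-12 < file-8 < file-7 < file-15 < file-14 < file-11 < file-13 < file-1 < file-17 < file-6 < file-5.
The 2nd smallest is file-12.

file-12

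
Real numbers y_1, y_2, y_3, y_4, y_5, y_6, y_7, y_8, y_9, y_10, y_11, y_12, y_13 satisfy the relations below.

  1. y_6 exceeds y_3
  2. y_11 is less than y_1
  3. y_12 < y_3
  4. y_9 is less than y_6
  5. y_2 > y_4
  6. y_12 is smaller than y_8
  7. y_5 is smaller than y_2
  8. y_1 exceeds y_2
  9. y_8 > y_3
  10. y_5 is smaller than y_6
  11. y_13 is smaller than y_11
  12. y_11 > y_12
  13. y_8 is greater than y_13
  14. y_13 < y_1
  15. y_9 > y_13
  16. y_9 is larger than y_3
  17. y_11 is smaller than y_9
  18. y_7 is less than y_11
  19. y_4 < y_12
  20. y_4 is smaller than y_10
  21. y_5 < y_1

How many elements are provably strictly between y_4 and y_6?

Chaining upward from y_4 reaches: y_12, y_3, y_2, y_8, y_11, y_9, y_1, y_10.
Chaining downward from y_6 reaches: y_5, y_12, y_3, y_13, y_7, y_11, y_9.
Strictly between y_4 and y_6 are those in both lists: y_12, y_3, y_11, y_9 — 4 elements.

4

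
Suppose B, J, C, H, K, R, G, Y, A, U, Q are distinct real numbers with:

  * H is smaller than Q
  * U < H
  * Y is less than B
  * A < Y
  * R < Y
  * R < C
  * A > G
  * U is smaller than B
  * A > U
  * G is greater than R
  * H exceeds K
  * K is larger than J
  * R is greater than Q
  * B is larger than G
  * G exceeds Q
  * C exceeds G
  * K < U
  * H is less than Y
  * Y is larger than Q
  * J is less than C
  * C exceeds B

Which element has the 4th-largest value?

Chaining the given pairs: J < K < U < H < Q < R < G < A < Y < B < C.
The 4th largest is A.

A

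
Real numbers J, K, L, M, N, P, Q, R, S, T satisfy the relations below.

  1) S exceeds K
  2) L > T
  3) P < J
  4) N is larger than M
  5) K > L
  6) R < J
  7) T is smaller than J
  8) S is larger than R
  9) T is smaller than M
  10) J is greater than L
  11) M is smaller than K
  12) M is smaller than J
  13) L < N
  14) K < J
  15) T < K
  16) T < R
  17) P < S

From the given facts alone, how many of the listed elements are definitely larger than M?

Directly above M: K, J, N.
One step further: S (4 so far).
Nothing else is reachable above M; 4 in all.

4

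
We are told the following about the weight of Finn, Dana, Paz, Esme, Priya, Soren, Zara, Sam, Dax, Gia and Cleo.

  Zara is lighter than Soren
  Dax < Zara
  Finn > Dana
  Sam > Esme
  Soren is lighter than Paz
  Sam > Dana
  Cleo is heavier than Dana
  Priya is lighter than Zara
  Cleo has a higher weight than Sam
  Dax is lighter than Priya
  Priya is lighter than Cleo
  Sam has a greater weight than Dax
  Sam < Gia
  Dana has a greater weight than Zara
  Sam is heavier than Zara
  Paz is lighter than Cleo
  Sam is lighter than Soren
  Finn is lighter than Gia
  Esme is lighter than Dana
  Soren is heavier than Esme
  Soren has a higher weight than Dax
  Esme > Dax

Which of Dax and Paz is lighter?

Chaining the given relations: Dax < Priya < Zara < Dana < Sam < Soren < Paz.
So Dax < Paz; Dax is the lighter of the two.

Dax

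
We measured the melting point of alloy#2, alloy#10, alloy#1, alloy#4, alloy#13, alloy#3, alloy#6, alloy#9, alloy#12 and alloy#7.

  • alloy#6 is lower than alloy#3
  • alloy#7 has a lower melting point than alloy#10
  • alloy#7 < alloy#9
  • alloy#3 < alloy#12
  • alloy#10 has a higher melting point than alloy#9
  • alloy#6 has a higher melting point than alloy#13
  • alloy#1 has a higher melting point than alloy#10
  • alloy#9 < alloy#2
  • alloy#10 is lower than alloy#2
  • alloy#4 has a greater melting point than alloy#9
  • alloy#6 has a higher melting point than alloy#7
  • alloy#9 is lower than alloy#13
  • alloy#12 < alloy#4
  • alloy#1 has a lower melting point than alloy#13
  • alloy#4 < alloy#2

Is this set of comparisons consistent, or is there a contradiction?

consistent

The single ordering alloy#7 < alloy#9 < alloy#10 < alloy#1 < alloy#13 < alloy#6 < alloy#3 < alloy#12 < alloy#4 < alloy#2 satisfies every listed relation, so no contradiction arises.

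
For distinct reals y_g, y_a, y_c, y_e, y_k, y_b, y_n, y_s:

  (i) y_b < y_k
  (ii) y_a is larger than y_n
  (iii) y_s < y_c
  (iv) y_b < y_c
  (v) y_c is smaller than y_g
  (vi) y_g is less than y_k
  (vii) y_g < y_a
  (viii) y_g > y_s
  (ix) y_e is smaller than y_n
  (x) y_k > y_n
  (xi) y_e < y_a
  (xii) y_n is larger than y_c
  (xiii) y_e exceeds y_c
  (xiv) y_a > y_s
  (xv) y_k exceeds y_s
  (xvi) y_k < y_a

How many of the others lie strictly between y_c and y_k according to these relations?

3

The relations place y_c below y_k. An element lies strictly between them when it is forced above y_c and also forced below y_k.
Above y_c: {y_e, y_g, y_n, y_a}. Below y_k: {y_s, y_b, y_e, y_g, y_n}.
Intersection: {y_e, y_g, y_n} — 3.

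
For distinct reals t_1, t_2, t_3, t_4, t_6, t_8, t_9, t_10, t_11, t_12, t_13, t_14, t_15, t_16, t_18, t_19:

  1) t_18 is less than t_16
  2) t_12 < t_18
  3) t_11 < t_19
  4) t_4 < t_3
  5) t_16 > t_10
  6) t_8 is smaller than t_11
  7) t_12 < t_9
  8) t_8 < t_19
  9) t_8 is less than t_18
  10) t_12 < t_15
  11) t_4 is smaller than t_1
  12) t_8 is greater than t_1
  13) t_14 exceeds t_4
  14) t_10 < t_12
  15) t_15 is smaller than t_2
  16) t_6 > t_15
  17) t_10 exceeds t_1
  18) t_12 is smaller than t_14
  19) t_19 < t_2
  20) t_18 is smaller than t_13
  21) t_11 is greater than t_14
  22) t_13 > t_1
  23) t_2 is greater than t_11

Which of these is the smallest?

t_4

Chaining upward from t_4: directly above it, t_1, t_14, t_3; then t_10, t_8, t_11, t_13; then t_12, t_18, t_19, t_2, t_16; then t_15, t_9; then t_6.
That covers every other element, and nothing is given below t_4, so t_4 is the smallest.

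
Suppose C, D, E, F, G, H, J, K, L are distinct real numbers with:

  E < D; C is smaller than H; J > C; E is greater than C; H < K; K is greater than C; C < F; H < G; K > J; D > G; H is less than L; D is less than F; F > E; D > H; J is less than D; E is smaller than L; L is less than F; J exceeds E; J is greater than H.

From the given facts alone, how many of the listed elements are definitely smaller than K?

4

The elements the relations force below K are C, H, E, J — no chain reaches any other.
That is 4.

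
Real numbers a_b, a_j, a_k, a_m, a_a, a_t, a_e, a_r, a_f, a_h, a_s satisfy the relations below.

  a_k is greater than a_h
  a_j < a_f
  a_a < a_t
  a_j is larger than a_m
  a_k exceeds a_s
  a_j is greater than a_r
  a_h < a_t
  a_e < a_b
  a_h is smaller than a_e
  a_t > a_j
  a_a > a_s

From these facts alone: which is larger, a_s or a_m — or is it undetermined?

undetermined

Following every chain through a_s: above a_s we get a_k, a_a, a_t.
a_m is not reached, and no chain runs the other way from a_m to a_s.
So the given relations leave the order of a_s and a_m undetermined.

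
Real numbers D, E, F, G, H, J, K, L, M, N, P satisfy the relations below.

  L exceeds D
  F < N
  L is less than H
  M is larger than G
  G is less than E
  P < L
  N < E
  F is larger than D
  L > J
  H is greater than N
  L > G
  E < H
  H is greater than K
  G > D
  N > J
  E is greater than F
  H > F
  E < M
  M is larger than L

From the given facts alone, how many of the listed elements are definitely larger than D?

7

The elements the relations force above D are F, N, G, E, L, H, M — no chain reaches any other.
That is 7.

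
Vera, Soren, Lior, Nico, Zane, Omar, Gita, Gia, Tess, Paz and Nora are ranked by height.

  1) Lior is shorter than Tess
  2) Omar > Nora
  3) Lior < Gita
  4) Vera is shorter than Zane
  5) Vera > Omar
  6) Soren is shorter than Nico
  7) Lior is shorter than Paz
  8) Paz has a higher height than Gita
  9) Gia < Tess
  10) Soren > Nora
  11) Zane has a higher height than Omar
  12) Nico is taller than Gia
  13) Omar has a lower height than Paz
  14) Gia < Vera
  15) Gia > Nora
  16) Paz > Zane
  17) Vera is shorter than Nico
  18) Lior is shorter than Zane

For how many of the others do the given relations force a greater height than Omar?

From Omar the given relations immediately reach Vera, Zane, Paz.
From those, Nico — 4 in total.
No other element is forced above Omar by the given relations, so the count is 4.

4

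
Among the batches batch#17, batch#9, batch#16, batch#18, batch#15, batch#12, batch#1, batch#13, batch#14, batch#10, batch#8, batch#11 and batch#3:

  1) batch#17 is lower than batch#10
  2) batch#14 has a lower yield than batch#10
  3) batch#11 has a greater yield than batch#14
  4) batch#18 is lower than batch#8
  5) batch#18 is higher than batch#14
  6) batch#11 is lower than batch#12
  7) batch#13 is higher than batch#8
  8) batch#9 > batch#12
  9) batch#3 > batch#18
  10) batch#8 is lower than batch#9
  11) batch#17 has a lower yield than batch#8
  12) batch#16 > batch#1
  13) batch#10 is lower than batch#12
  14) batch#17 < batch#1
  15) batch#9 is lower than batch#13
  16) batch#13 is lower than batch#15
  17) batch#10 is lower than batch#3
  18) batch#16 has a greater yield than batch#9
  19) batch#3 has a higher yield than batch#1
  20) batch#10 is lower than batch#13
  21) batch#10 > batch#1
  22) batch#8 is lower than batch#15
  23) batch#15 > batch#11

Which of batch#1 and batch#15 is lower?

The relevant relations are batch#1 < batch#10; batch#10 < batch#12; batch#12 < batch#9; batch#9 < batch#13; batch#13 < batch#15.
Together: batch#1 < batch#10 < batch#12 < batch#9 < batch#13 < batch#15.
So batch#1 < batch#15; batch#1 is the lower of the two.

batch#1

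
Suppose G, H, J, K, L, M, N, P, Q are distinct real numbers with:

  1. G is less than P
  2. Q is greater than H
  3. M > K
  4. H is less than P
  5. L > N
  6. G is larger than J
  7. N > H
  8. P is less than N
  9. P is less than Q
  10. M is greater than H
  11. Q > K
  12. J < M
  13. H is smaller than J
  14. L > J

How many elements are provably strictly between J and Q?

2

Chaining upward from J reaches: G, P, M, N, L.
Chaining downward from Q reaches: H, G, P, K.
Strictly between J and Q are those in both lists: G, P — 2 elements.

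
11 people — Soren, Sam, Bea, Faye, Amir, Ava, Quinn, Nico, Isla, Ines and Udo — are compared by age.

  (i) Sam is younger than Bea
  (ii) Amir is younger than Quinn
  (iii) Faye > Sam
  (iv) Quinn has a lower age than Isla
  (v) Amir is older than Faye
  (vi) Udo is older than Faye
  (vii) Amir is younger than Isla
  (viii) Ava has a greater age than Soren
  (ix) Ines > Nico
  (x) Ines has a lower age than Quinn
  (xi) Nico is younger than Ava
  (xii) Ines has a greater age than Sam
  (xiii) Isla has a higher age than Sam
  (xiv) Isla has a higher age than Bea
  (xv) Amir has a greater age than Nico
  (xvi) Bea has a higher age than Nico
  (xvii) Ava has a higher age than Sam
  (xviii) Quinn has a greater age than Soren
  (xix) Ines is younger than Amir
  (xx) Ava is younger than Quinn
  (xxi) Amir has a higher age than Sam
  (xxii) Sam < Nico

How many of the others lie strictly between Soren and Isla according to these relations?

2

The relations place Soren below Isla. An element lies strictly between them when it is forced above Soren and also forced below Isla.
Above Soren: {Ava, Quinn}. Below Isla: {Sam, Nico, Faye, Ines, Ava, Amir, Bea, Quinn}.
Intersection: {Ava, Quinn} — 2.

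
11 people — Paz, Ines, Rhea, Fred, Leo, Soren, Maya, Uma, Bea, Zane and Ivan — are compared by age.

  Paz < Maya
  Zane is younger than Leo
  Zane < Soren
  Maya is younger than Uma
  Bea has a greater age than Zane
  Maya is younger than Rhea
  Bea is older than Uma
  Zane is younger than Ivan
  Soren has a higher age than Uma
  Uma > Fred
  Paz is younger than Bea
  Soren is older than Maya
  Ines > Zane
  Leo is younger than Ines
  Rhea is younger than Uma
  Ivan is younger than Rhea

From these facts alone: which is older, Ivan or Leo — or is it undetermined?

Following every chain through Ivan: above Ivan we get Rhea, Uma, Bea, Soren; below Ivan we get Zane.
Leo is not reached, and no chain runs the other way from Leo to Ivan.
So the given relations leave the order of Ivan and Leo undetermined.

undetermined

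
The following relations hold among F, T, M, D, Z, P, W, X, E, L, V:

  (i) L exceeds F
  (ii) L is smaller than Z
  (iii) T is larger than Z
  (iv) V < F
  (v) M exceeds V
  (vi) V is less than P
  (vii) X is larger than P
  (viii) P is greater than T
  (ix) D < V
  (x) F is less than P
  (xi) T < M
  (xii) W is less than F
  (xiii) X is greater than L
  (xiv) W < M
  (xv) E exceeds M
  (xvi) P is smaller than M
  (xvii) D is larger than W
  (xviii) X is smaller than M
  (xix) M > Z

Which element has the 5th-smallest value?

L

Piecing the relations together gives one ordering: W < D < V < F < L < Z < T < P < X < M < E.
Counting 5 from the smallest end gives L.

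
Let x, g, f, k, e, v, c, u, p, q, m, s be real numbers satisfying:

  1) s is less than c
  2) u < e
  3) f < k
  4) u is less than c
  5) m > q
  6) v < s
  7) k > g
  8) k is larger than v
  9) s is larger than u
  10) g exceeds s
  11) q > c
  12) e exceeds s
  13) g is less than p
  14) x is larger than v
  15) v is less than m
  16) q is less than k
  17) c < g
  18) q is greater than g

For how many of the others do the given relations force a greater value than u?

Directly above u: s, c, e.
One step further: g, q (5 so far).
One step further: m, k, p (8 so far).
Nothing else is reachable above u; 8 in all.

8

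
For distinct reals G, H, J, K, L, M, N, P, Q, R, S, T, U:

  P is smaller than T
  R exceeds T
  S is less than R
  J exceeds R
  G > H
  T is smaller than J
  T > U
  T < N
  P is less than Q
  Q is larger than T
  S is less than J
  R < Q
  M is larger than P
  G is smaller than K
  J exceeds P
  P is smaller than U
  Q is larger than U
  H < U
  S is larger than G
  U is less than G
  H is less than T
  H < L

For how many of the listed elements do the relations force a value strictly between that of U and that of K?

1

The relations place U below K. An element lies strictly between them when it is forced above U and also forced below K.
Above U: {G, S, T, R, Q, J, N}. Below K: {P, H, G}.
Intersection: {G} — 1.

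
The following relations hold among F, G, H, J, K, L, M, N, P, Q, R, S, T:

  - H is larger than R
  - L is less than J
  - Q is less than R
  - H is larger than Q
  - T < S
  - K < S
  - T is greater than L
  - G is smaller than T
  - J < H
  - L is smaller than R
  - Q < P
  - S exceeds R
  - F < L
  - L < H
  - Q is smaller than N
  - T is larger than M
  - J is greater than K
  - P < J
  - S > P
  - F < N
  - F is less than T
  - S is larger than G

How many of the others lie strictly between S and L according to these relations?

Chaining upward from L reaches: R, T, J, H.
Chaining downward from S reaches: F, Q, M, P, K, G, R, T.
Strictly between L and S are those in both lists: R, T — 2 elements.

2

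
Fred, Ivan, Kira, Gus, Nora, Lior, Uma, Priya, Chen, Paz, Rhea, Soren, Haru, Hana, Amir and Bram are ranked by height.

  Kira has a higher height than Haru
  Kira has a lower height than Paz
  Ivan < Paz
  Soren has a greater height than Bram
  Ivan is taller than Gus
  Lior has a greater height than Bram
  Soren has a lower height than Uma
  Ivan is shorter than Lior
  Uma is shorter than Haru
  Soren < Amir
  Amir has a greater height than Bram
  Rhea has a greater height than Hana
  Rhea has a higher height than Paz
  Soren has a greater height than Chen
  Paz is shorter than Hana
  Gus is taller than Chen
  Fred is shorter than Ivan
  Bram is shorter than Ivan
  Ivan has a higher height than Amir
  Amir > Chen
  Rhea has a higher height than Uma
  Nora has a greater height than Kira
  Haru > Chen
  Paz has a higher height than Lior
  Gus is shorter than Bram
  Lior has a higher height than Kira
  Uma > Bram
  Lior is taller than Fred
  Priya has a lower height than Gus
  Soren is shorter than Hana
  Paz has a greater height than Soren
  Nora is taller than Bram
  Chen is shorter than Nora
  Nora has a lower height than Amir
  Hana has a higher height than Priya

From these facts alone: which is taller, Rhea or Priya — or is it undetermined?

Priya < Gus < Bram < Soren < Uma < Haru < Kira < Nora < Amir < Ivan < Lior < Paz < Hana < Rhea, by transitivity through Gus, Bram, Soren, Uma, Haru, Kira, Nora, Amir, Ivan, Lior, Paz, Hana.
So Rhea is taller.

Rhea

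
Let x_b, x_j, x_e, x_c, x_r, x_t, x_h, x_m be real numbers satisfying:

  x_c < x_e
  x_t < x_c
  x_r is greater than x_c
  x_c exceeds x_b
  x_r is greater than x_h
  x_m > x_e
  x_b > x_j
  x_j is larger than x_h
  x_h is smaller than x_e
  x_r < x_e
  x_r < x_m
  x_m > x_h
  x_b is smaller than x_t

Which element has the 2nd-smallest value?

Chaining the given pairs: x_h < x_j < x_b < x_t < x_c < x_r < x_e < x_m.
Counting 2 from the smallest end gives x_j.

x_j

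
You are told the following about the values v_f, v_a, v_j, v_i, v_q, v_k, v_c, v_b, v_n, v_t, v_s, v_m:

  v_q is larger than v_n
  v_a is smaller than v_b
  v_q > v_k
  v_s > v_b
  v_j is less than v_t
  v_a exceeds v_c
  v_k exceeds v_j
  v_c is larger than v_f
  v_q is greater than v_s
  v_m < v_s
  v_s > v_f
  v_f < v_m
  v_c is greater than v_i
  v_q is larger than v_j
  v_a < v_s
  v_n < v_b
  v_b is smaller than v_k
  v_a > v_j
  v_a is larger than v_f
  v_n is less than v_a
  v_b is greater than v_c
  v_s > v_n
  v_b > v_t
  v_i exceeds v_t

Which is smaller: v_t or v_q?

v_t < v_i < v_c < v_a < v_b < v_s < v_q, by transitivity through v_i, v_c, v_a, v_b, v_s.
So v_t < v_q; v_t is the smaller of the two.

v_t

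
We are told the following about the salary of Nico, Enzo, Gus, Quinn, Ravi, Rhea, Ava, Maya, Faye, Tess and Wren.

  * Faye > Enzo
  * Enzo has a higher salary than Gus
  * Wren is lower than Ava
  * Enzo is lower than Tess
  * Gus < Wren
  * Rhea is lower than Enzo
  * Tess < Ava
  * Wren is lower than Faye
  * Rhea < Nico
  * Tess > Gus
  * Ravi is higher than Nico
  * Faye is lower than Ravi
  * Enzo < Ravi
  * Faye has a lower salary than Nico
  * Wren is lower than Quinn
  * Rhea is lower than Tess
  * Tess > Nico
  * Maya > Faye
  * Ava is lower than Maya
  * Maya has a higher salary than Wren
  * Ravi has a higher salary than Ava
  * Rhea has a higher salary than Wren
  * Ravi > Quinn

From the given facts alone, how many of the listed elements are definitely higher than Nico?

Directly above Nico: Tess, Ravi.
One step further: Ava (3 so far).
One step further: Maya (4 so far).
No other element is forced above Nico by the given relations, so the count is 4.

4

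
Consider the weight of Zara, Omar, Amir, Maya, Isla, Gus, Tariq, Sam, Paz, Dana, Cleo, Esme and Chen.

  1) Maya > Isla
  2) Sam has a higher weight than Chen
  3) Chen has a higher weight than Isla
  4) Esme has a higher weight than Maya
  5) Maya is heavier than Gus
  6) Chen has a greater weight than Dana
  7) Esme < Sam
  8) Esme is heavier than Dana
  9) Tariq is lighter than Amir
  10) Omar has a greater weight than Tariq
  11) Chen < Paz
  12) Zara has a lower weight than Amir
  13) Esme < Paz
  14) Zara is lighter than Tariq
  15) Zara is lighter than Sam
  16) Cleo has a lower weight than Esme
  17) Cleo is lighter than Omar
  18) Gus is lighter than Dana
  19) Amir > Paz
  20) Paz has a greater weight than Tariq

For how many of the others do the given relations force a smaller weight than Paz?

The elements the relations force below Paz are Zara, Gus, Isla, Dana, Maya, Cleo, Tariq, Esme, Chen — no chain reaches any other.
That is 9.

9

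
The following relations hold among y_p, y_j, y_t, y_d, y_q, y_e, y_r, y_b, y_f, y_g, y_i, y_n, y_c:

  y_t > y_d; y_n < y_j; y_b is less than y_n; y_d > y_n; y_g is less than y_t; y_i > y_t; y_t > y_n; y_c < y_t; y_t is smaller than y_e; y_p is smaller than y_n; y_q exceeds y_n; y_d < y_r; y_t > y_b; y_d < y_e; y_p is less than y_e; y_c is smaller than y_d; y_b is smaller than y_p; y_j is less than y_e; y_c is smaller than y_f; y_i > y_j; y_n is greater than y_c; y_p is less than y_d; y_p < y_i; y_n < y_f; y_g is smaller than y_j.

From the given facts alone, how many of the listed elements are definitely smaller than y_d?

4

Directly below y_d: y_p, y_c, y_n.
One step further: y_b (4 so far).
Nothing else is reachable below y_d; 4 in all.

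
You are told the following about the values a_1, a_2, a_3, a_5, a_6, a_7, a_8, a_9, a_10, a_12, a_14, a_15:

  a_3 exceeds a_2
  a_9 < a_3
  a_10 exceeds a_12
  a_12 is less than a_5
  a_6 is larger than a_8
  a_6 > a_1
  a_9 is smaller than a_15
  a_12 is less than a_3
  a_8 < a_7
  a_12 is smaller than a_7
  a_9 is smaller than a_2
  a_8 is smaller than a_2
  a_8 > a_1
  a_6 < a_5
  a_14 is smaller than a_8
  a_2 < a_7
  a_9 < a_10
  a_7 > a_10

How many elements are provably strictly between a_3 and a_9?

The relations place a_9 below a_3. An element lies strictly between them when it is forced above a_9 and also forced below a_3.
Above a_9: {a_2, a_10, a_7, a_15}. Below a_3: {a_14, a_12, a_1, a_8, a_2}.
Intersection: {a_2} — 1.

1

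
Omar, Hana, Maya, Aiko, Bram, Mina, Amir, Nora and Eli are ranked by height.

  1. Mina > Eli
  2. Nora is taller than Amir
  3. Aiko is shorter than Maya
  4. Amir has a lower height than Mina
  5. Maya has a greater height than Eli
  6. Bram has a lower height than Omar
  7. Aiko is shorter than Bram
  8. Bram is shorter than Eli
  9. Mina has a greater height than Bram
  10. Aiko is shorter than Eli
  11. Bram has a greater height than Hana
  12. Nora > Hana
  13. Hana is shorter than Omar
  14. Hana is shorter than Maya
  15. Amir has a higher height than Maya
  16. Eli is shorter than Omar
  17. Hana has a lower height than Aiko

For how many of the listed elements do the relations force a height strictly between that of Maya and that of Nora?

The relations place Maya below Nora. An element lies strictly between them when it is forced above Maya and also forced below Nora.
Above Maya: {Amir, Mina}. Below Nora: {Hana, Aiko, Bram, Eli, Amir}.
Intersection: {Amir} — 1.

1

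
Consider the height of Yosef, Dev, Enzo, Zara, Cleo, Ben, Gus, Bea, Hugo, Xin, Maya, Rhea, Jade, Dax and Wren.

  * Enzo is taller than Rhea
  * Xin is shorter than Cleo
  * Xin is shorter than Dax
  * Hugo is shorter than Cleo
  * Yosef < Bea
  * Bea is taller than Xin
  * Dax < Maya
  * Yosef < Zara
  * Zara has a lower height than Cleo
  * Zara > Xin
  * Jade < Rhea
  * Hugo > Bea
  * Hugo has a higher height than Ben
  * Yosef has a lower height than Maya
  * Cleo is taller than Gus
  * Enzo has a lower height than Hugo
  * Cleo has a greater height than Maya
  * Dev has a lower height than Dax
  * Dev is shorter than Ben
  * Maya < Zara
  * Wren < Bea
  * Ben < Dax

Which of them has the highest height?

Chaining downward from Cleo: directly below it, Gus, Xin, Hugo, Maya, Zara; then Yosef, Bea, Ben, Enzo, Dax; then Wren, Dev, Rhea; then Jade.
That covers every other element, and nothing is given above Cleo, so Cleo is the highest height.

Cleo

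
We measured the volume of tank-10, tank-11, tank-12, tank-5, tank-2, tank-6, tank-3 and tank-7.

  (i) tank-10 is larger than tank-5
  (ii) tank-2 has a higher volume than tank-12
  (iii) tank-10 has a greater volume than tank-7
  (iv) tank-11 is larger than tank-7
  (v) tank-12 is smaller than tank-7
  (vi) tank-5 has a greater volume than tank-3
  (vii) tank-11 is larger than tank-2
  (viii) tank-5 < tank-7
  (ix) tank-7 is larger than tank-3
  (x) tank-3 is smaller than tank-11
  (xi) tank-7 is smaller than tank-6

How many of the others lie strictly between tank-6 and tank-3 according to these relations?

Chaining upward from tank-3 reaches: tank-5, tank-7, tank-11, tank-10.
Chaining downward from tank-6 reaches: tank-12, tank-5, tank-7.
Strictly between tank-3 and tank-6 are those in both lists: tank-5, tank-7 — 2 elements.

2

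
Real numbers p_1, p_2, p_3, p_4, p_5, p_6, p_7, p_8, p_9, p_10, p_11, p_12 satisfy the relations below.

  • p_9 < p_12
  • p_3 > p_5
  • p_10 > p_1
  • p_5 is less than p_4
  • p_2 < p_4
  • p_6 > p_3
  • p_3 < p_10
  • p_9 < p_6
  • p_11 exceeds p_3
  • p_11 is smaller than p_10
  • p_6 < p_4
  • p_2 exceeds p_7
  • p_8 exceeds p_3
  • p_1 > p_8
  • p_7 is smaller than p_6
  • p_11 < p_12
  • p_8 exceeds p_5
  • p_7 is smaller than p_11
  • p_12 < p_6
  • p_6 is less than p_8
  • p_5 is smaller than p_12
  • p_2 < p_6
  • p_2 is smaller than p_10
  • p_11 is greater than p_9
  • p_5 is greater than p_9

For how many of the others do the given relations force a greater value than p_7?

8

Directly above p_7: p_11, p_2, p_6.
One step further: p_12, p_8, p_4, p_10 (7 so far).
One step further: p_1 (8 so far).
No other element is forced above p_7 by the given relations, so the count is 8.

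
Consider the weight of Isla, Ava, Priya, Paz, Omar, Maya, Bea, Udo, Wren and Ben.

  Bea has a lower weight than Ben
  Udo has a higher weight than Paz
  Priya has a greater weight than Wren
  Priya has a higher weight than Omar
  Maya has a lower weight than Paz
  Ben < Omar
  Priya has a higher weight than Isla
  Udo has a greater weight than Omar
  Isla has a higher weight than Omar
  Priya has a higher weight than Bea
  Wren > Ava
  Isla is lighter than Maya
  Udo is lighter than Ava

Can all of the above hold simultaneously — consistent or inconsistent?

The single ordering Bea < Ben < Omar < Isla < Maya < Paz < Udo < Ava < Wren < Priya satisfies every listed relation, so no contradiction arises.

consistent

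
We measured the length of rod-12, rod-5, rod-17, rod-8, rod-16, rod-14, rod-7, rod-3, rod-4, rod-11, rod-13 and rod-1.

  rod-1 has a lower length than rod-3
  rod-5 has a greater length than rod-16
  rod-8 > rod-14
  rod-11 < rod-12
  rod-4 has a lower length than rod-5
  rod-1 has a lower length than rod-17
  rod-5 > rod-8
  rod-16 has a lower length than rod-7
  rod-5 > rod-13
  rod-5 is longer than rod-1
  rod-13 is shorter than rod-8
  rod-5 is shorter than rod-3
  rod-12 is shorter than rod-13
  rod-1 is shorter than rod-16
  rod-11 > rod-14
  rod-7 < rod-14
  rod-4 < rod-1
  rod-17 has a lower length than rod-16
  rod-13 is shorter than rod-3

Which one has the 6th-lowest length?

rod-14

Chaining the given pairs: rod-4 < rod-1 < rod-17 < rod-16 < rod-7 < rod-14 < rod-11 < rod-12 < rod-13 < rod-8 < rod-5 < rod-3.
Counting 6 from the smallest end gives rod-14.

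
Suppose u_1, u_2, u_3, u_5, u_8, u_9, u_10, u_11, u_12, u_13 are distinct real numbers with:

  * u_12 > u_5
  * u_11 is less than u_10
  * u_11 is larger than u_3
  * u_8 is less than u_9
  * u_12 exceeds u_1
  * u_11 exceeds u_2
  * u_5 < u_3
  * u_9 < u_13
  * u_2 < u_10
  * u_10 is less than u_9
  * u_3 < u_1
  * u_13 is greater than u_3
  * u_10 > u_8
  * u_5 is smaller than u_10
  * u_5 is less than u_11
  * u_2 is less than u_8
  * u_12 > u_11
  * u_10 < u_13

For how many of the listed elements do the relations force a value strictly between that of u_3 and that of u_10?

1

The relations place u_3 below u_10. An element lies strictly between them when it is forced above u_3 and also forced below u_10.
Above u_3: {u_11, u_1, u_12, u_9, u_13}. Below u_10: {u_5, u_2, u_8, u_11}.
Intersection: {u_11} — 1.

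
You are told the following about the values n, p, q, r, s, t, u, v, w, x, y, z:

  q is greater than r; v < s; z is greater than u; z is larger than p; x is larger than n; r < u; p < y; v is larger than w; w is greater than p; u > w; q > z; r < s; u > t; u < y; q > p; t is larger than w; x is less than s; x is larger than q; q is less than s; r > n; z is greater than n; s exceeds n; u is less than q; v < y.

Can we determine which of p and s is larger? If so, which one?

s

Link the given pairs in sequence: p < w; w < t; t < u; u < z; z < q; q < x; x < s.
Together: p < w < t < u < z < q < x < s.
So s is larger.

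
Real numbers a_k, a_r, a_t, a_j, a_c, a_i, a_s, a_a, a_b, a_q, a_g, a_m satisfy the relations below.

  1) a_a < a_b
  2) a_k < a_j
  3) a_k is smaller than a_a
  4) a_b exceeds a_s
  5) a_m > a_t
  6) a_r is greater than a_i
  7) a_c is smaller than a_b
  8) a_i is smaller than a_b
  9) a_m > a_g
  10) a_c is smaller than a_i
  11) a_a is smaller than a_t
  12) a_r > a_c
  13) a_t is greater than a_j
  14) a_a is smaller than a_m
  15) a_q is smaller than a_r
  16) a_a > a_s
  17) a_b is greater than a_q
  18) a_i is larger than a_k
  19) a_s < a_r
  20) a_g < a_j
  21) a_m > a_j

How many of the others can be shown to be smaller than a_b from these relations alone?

6

Directly below a_b: a_c, a_i, a_s, a_a, a_q.
One step further: a_k (6 so far).
Nothing else is reachable below a_b; 6 in all.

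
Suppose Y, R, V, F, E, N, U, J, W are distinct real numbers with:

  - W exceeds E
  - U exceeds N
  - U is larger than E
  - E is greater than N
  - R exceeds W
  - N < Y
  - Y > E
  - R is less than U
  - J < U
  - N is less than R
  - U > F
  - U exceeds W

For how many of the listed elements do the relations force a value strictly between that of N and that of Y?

1

The relations place N below Y. An element lies strictly between them when it is forced above N and also forced below Y.
Above N: {E, W, R, U}. Below Y: {E}.
Intersection: {E} — 1.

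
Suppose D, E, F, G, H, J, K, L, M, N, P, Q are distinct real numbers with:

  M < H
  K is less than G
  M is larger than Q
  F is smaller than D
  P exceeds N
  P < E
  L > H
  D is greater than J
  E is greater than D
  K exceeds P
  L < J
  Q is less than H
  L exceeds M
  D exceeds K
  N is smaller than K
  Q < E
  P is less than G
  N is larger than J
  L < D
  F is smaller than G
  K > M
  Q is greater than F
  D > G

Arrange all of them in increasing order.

F < Q < M < H < L < J < N < P < K < G < D < E

Nothing is placed below F, so it is least; from there F < Q; Q < M; M < H; H < L; L < J; J < N; N < P; P < K; K < G; G < D; D < E, each given directly.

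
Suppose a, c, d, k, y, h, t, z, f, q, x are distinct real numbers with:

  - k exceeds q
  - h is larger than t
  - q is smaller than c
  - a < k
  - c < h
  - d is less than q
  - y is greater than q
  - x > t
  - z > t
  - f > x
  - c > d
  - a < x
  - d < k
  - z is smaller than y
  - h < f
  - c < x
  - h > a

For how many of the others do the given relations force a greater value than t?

From t the given relations immediately reach x, z, h.
From those, y, f — 5 in total.
Nothing else is reachable above t; 5 in all.

5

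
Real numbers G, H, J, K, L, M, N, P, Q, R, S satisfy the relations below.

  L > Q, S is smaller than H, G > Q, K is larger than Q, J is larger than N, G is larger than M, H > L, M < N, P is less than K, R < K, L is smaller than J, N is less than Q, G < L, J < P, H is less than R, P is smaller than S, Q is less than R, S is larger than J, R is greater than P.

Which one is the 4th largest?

Piecing the relations together gives one ordering: M < N < Q < G < L < J < P < S < H < R < K.
The 4th largest is S.

S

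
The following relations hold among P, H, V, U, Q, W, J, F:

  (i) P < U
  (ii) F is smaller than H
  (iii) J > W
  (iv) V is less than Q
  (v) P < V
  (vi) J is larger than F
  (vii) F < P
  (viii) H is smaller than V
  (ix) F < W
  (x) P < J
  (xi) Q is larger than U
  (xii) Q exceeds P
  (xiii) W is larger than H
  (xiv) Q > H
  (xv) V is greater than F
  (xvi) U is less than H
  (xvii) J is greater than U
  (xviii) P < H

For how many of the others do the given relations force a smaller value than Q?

5

Directly below Q: P, U, H, V.
One step further: F (5 so far).
No other element is forced below Q by the given relations, so the count is 5.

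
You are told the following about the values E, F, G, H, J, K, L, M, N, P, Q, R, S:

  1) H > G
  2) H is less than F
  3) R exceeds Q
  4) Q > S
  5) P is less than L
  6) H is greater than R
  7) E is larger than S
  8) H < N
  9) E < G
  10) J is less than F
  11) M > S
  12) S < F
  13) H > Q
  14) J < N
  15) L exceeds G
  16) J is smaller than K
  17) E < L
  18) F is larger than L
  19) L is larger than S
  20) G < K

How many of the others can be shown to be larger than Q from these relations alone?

Directly above Q: R, H.
One step further: N, F (4 so far).
No other element is forced above Q by the given relations, so the count is 4.

4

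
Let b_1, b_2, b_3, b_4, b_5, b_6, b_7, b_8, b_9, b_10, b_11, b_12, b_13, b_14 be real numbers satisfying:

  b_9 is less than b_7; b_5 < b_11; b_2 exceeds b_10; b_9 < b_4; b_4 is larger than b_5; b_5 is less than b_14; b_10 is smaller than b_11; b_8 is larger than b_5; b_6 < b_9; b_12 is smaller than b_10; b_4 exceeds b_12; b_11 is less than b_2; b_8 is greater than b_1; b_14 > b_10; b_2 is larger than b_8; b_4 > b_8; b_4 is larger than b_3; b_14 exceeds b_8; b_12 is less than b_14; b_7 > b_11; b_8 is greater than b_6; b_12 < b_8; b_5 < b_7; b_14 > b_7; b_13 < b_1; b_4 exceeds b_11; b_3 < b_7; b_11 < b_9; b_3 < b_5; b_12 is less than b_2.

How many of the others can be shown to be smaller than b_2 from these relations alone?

The elements the relations force below b_2 are b_6, b_12, b_13, b_3, b_10, b_1, b_5, b_11, b_8 — no chain reaches any other.
That is 9.

9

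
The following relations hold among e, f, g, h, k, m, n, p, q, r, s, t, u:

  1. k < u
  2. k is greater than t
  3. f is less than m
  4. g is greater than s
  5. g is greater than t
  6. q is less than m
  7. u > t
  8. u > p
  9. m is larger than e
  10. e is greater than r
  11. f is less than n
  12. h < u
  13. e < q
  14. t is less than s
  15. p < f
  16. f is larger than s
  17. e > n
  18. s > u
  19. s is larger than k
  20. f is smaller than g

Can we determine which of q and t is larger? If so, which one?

t < k and k < u give t < u.
Then u < s extends the chain to s.
With s < f: t < k < u < s < f.
Then f < n extends the chain to n.
Then n < e extends the chain to e.
Then e < q extends the chain to q.
So q is larger.

q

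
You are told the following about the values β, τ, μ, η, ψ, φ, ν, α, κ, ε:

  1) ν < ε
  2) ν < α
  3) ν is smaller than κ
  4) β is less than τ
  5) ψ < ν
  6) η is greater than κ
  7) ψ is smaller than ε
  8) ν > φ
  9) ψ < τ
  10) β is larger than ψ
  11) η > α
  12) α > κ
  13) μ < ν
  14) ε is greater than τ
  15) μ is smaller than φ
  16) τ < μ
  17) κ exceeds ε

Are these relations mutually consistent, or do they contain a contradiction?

consistent

Every relation is compatible with ψ < β < τ < μ < φ < ν < ε < κ < α < η; the set is consistent.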